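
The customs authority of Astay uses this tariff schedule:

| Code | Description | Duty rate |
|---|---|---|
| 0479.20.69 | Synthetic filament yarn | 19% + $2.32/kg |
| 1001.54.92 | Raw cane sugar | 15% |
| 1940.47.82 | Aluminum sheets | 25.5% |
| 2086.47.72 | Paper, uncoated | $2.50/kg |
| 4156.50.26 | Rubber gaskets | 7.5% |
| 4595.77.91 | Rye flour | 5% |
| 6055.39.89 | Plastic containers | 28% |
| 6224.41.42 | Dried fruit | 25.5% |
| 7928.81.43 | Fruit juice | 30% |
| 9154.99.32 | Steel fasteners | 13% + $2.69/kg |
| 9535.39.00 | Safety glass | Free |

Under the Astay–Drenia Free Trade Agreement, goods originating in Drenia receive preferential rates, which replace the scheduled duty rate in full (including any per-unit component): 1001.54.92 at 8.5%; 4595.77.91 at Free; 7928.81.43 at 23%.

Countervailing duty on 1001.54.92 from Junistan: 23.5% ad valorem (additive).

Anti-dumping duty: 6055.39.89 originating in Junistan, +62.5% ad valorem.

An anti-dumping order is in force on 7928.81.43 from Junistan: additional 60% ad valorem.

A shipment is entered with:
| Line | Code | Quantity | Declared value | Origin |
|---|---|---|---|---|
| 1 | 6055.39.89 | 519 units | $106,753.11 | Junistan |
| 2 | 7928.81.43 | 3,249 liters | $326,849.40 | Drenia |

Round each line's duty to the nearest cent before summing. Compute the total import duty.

Line 1 (6055.39.89, Junistan, 519 units, $106,753.11):
Base rate for 6055.39.89 is 28%.
Additional duty on 6055.39.89 from Junistan: +62.5%. Applied ad valorem rate: 28% + 62.5% = 90.5%.
Duty = $106,753.11 × 90.5% = $96,611.56.
Line 2 (7928.81.43, Drenia, 3,249 liters, $326,849.40):
Base rate for 7928.81.43 is 30%.
Origin Drenia qualifies under the Astay–Drenia agreement and 7928.81.43 is covered: preferential rate 23% applies instead.
The additional-duty order on 7928.81.43 targets Junistan, not Drenia; it does not apply.
Duty = $326,849.40 × 23% = $75,175.36.
Total = $96,611.56 + $75,175.36 = $171,786.92.

$171,786.92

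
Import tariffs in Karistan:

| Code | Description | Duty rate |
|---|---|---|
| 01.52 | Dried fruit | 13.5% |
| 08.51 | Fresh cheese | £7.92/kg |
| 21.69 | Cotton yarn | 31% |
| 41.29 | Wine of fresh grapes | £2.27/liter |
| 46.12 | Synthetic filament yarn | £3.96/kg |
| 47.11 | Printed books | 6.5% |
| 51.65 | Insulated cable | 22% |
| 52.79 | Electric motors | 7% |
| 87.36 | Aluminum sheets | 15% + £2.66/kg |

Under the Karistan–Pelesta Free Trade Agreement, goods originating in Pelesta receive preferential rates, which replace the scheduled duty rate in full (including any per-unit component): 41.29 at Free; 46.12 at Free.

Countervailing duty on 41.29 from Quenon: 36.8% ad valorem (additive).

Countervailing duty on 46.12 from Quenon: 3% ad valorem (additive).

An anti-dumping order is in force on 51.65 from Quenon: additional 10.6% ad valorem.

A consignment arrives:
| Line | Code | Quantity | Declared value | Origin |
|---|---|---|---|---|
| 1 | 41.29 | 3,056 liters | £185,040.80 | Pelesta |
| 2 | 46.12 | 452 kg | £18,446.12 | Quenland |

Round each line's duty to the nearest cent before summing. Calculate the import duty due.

Line 1 (41.29, Pelesta, 3,056 liters, £185,040.80):
Base rate for 41.29 is £2.27/liter.
Origin Pelesta qualifies under the Karistan–Pelesta agreement and 41.29 is covered: preferential rate Free applies instead.
The additional-duty order on 41.29 targets Quenon, not Pelesta; it does not apply.
Duty = £185,040.80 × 0% = £0.00.
Line 2 (46.12, Quenland, 452 kg, £18,446.12):
Base rate for 46.12 is £3.96/kg.
46.12 has an FTA preferential rate, but origin Quenland is not Pelesta; base rate stands.
The additional-duty order on 46.12 targets Quenon, not Quenland; it does not apply.
Duty = 452 × £3.96 = £1,789.92.
Total = £0.00 + £1,789.92 = £1,789.92.

£1,789.92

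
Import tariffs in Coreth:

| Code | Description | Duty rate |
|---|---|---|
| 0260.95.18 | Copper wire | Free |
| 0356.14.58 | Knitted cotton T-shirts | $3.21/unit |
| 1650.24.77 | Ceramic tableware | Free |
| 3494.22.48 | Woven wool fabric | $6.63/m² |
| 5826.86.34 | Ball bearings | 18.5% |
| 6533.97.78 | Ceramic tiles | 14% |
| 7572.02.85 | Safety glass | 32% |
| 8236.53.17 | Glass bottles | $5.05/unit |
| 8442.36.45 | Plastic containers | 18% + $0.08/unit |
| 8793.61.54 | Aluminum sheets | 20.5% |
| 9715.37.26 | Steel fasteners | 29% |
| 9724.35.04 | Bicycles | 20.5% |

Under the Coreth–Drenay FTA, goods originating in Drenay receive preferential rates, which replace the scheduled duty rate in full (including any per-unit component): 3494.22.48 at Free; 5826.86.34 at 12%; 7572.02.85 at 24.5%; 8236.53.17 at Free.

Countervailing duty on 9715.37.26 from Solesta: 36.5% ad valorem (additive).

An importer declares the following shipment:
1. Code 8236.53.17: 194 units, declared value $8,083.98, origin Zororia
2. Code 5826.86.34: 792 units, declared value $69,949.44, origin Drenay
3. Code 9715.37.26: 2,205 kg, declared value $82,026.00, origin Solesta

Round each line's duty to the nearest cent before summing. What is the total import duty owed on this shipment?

$63,100.66

Line 1 (8236.53.17, Zororia, 194 units, $8,083.98):
Base rate for 8236.53.17 is $5.05/unit.
8236.53.17 has an FTA preferential rate, but origin Zororia is not Drenay; base rate stands.
Duty = 194 × $5.05 = $979.70.
Line 2 (5826.86.34, Drenay, 792 units, $69,949.44):
Base rate for 5826.86.34 is 18.5%.
Origin Drenay qualifies under the Coreth–Drenay agreement and 5826.86.34 is covered: preferential rate 12% applies instead.
Duty = $69,949.44 × 12% = $8,393.93.
Line 3 (9715.37.26, Solesta, 2,205 kg, $82,026.00):
Base rate for 9715.37.26 is 29%.
Additional duty on 9715.37.26 from Solesta: +36.5%. Applied ad valorem rate: 29% + 36.5% = 65.5%.
Duty = $82,026.00 × 65.5% = $53,727.03.
Total = $979.70 + $8,393.93 + $53,727.03 = $63,100.66.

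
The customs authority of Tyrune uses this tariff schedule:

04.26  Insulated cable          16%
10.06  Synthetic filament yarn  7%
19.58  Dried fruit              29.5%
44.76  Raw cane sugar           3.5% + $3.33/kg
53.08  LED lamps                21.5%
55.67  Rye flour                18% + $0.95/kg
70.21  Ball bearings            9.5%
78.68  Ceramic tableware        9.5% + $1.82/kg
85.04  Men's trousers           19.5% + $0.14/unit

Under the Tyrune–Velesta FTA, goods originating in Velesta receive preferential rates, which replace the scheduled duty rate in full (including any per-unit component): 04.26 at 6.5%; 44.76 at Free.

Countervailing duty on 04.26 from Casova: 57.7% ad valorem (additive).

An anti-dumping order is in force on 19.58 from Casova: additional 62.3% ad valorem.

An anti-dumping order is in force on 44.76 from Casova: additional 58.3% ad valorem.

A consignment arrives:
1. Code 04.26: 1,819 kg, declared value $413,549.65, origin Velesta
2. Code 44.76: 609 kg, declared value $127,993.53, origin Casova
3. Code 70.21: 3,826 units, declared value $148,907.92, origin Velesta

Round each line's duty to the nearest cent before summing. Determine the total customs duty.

Line 1 (04.26, Velesta, 1,819 kg, $413,549.65):
Base rate for 04.26 is 16%.
Origin Velesta qualifies under the Tyrune–Velesta agreement and 04.26 is covered: preferential rate 6.5% applies instead.
The additional-duty order on 04.26 targets Casova, not Velesta; it does not apply.
Duty = $413,549.65 × 6.5% = $26,880.73.
Line 2 (44.76, Casova, 609 kg, $127,993.53):
Base rate for 44.76 is 3.5% + $3.33/kg.
44.76 has an FTA preferential rate, but origin Casova is not Velesta; base rate stands.
Additional duty on 44.76 from Casova: +58.3%. Applied ad valorem rate: 3.5% + 58.3% = 61.8%.
Duty = $127,993.53 × 61.8% + 609 × $3.33 = $81,127.97.
Line 3 (70.21, Velesta, 3,826 units, $148,907.92):
Base rate for 70.21 is 9.5%.
Origin Velesta is the FTA partner but 70.21 is not on the preference list; base rate stands.
Duty = $148,907.92 × 9.5% = $14,146.25.
Total = $26,880.73 + $81,127.97 + $14,146.25 = $122,154.95.

$122,154.95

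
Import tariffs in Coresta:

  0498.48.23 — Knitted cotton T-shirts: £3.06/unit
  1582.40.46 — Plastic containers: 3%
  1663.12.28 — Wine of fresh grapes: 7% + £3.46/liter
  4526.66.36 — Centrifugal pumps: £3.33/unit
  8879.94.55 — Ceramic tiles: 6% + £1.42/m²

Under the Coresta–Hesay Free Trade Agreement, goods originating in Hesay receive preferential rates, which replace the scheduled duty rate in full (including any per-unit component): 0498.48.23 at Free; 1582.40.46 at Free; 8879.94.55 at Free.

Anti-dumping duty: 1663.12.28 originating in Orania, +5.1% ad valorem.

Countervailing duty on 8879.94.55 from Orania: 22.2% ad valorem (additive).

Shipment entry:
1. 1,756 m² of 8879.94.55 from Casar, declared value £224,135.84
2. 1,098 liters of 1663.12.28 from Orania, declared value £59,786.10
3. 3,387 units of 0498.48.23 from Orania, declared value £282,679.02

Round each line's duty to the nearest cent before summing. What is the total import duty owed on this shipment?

£37,339.09

Line 1 (8879.94.55, Casar, 1,756 m², £224,135.84):
Base rate for 8879.94.55 is 6% + £1.42/m².
8879.94.55 has an FTA preferential rate, but origin Casar is not Hesay; base rate stands.
The additional-duty order on 8879.94.55 targets Orania, not Casar; it does not apply.
Duty = £224,135.84 × 6% + 1,756 × £1.42 = £15,941.67.
Line 2 (1663.12.28, Orania, 1,098 liters, £59,786.10):
Base rate for 1663.12.28 is 7% + £3.46/liter.
Additional duty on 1663.12.28 from Orania: +5.1%. Applied ad valorem rate: 7% + 5.1% = 12.1%.
Duty = £59,786.10 × 12.1% + 1,098 × £3.46 = £11,033.20.
Line 3 (0498.48.23, Orania, 3,387 units, £282,679.02):
Base rate for 0498.48.23 is £3.06/unit.
0498.48.23 has an FTA preferential rate, but origin Orania is not Hesay; base rate stands.
Duty = 3,387 × £3.06 = £10,364.22.
Total = £15,941.67 + £11,033.20 + £10,364.22 = £37,339.09.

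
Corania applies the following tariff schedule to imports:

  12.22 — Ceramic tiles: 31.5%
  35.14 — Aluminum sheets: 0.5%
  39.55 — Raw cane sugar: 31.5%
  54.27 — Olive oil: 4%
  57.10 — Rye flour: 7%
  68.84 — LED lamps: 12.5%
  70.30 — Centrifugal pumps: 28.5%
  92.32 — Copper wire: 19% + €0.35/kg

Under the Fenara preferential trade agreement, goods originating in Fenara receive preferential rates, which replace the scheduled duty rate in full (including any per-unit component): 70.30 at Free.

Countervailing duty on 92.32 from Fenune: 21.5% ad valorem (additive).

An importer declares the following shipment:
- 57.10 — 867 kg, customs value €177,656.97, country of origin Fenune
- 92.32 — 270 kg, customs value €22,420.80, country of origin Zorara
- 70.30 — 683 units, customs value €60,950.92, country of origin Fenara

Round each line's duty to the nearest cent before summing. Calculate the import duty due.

€16,790.44

Line 1 (57.10, Fenune, 867 kg, €177,656.97):
Base rate for 57.10 is 7%.
Duty = €177,656.97 × 7% = €12,435.99.
Line 2 (92.32, Zorara, 270 kg, €22,420.80):
Base rate for 92.32 is 19% + €0.35/kg.
The additional-duty order on 92.32 targets Fenune, not Zorara; it does not apply.
Duty = €22,420.80 × 19% + 270 × €0.35 = €4,354.45.
Line 3 (70.30, Fenara, 683 units, €60,950.92):
Base rate for 70.30 is 28.5%.
Origin Fenara qualifies under the Corania–Fenara agreement and 70.30 is covered: preferential rate Free applies instead.
Duty = €60,950.92 × 0% = €0.00.
Total = €12,435.99 + €4,354.45 + €0.00 = €16,790.44.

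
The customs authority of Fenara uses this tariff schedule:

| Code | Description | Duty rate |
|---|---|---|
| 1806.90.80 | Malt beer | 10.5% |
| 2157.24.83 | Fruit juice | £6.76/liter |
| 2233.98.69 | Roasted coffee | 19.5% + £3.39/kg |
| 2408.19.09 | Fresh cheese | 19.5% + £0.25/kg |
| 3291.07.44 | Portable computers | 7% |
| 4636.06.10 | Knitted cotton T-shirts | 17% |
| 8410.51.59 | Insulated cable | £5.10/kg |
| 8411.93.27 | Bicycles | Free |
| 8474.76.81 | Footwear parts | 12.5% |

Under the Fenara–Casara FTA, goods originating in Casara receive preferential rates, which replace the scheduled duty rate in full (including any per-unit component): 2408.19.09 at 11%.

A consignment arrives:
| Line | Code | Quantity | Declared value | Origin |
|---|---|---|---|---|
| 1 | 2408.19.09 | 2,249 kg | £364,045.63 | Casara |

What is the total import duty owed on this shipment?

Line 1 (2408.19.09, Casara, 2,249 kg, £364,045.63):
Base rate for 2408.19.09 is 19.5% + £0.25/kg.
Origin Casara qualifies under the Fenara–Casara agreement and 2408.19.09 is covered: preferential rate 11% applies instead.
Duty = £364,045.63 × 11% = £40,045.02.

£40,045.02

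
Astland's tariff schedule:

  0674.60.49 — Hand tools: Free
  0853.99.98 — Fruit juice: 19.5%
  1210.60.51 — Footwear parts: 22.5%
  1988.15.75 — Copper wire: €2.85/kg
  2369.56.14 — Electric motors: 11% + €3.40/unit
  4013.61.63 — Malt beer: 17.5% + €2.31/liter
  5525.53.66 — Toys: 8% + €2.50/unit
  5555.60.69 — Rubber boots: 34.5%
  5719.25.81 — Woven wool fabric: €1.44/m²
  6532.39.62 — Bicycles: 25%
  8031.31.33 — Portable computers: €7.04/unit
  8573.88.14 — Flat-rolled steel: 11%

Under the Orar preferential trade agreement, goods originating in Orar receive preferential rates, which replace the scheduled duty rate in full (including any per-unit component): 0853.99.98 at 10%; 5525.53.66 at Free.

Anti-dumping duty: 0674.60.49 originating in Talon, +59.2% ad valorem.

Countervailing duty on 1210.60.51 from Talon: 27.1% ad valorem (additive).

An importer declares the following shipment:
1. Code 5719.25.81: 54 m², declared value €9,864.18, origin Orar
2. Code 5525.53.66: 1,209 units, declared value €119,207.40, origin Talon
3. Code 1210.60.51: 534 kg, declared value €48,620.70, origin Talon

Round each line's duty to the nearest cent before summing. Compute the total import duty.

Line 1 (5719.25.81, Orar, 54 m², €9,864.18):
Base rate for 5719.25.81 is €1.44/m².
Origin Orar is the FTA partner but 5719.25.81 is not on the preference list; base rate stands.
Duty = 54 × €1.44 = €77.76.
Line 2 (5525.53.66, Talon, 1,209 units, €119,207.40):
Base rate for 5525.53.66 is 8% + €2.50/unit.
5525.53.66 has an FTA preferential rate, but origin Talon is not Orar; base rate stands.
Duty = €119,207.40 × 8% + 1,209 × €2.50 = €12,559.09.
Line 3 (1210.60.51, Talon, 534 kg, €48,620.70):
Base rate for 1210.60.51 is 22.5%.
Additional duty on 1210.60.51 from Talon: +27.1%. Applied ad valorem rate: 22.5% + 27.1% = 49.6%.
Duty = €48,620.70 × 49.6% = €24,115.87.
Total = €77.76 + €12,559.09 + €24,115.87 = €36,752.72.

€36,752.72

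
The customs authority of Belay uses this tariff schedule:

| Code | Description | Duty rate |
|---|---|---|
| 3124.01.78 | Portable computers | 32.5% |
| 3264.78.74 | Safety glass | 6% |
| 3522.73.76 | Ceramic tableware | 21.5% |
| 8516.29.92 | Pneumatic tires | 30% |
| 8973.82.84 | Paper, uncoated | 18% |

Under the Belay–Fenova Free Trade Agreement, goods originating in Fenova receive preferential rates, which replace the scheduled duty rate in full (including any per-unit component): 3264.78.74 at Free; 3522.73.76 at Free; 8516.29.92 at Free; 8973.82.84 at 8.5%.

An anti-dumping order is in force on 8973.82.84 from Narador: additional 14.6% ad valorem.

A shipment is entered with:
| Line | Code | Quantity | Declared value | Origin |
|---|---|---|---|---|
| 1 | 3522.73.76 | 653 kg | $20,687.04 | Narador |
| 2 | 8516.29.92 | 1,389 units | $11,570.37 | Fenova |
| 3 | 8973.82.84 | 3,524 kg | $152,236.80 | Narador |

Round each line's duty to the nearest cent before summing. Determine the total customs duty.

$54,076.91

Line 1 (3522.73.76, Narador, 653 kg, $20,687.04):
Base rate for 3522.73.76 is 21.5%.
3522.73.76 has an FTA preferential rate, but origin Narador is not Fenova; base rate stands.
Duty = $20,687.04 × 21.5% = $4,447.71.
Line 2 (8516.29.92, Fenova, 1,389 units, $11,570.37):
Base rate for 8516.29.92 is 30%.
Origin Fenova qualifies under the Belay–Fenova agreement and 8516.29.92 is covered: preferential rate Free applies instead.
Duty = $11,570.37 × 0% = $0.00.
Line 3 (8973.82.84, Narador, 3,524 kg, $152,236.80):
Base rate for 8973.82.84 is 18%.
8973.82.84 has an FTA preferential rate, but origin Narador is not Fenova; base rate stands.
Additional duty on 8973.82.84 from Narador: +14.6%. Applied ad valorem rate: 18% + 14.6% = 32.6%.
Duty = $152,236.80 × 32.6% = $49,629.20.
Total = $4,447.71 + $0.00 + $49,629.20 = $54,076.91.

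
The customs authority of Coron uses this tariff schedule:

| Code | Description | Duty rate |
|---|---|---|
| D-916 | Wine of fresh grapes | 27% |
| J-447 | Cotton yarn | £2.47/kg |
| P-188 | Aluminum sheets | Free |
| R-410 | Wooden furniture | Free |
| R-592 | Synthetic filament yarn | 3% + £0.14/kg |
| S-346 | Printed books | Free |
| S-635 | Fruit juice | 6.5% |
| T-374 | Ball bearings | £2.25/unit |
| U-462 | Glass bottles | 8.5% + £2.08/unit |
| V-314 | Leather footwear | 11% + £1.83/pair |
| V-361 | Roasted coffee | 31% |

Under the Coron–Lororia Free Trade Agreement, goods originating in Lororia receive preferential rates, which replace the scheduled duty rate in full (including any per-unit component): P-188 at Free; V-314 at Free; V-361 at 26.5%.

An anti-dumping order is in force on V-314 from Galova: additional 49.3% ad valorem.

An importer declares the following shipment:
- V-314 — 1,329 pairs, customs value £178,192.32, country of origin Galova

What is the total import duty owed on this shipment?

Line 1 (V-314, Galova, 1,329 pairs, £178,192.32):
Base rate for V-314 is 11% + £1.83/pair.
V-314 has an FTA preferential rate, but origin Galova is not Lororia; base rate stands.
Additional duty on V-314 from Galova: +49.3%. Applied ad valorem rate: 11% + 49.3% = 60.3%.
Duty = £178,192.32 × 60.3% + 1,329 × £1.83 = £109,882.04.

£109,882.04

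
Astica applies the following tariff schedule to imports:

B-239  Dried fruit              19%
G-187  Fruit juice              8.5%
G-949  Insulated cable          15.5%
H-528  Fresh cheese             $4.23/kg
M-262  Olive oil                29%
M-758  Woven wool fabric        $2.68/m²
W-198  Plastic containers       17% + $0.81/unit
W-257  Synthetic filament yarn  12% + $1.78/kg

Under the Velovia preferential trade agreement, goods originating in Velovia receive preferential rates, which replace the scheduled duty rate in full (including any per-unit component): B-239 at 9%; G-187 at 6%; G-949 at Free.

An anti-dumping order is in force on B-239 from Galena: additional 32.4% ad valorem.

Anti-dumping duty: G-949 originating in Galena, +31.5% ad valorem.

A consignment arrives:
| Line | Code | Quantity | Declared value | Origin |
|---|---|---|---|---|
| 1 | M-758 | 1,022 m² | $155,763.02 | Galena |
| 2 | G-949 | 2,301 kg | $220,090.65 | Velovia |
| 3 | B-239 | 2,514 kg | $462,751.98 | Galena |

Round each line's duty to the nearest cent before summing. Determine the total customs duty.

Line 1 (M-758, Galena, 1,022 m², $155,763.02):
Base rate for M-758 is $2.68/m².
Duty = 1,022 × $2.68 = $2,738.96.
Line 2 (G-949, Velovia, 2,301 kg, $220,090.65):
Base rate for G-949 is 15.5%.
Origin Velovia qualifies under the Astica–Velovia agreement and G-949 is covered: preferential rate Free applies instead.
The additional-duty order on G-949 targets Galena, not Velovia; it does not apply.
Duty = $220,090.65 × 0% = $0.00.
Line 3 (B-239, Galena, 2,514 kg, $462,751.98):
Base rate for B-239 is 19%.
B-239 has an FTA preferential rate, but origin Galena is not Velovia; base rate stands.
Additional duty on B-239 from Galena: +32.4%. Applied ad valorem rate: 19% + 32.4% = 51.4%.
Duty = $462,751.98 × 51.4% = $237,854.52.
Total = $2,738.96 + $0.00 + $237,854.52 = $240,593.48.

$240,593.48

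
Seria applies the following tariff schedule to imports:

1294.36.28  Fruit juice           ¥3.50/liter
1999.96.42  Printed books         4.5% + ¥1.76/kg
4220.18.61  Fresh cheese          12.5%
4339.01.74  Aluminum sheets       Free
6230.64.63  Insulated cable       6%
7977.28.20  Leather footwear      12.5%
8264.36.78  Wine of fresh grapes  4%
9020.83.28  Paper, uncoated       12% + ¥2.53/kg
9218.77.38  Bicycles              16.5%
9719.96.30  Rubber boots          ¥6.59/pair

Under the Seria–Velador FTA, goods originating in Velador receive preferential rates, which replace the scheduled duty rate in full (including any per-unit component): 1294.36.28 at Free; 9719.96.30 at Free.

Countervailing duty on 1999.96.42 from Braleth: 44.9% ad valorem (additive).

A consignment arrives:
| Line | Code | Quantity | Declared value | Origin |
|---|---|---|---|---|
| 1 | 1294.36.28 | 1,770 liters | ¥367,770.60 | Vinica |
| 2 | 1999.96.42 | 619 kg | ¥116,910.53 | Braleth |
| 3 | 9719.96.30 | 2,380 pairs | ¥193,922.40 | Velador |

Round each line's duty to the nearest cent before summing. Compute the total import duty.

Line 1 (1294.36.28, Vinica, 1,770 liters, ¥367,770.60):
Base rate for 1294.36.28 is ¥3.50/liter.
1294.36.28 has an FTA preferential rate, but origin Vinica is not Velador; base rate stands.
Duty = 1,770 × ¥3.50 = ¥6,195.00.
Line 2 (1999.96.42, Braleth, 619 kg, ¥116,910.53):
Base rate for 1999.96.42 is 4.5% + ¥1.76/kg.
Additional duty on 1999.96.42 from Braleth: +44.9%. Applied ad valorem rate: 4.5% + 44.9% = 49.4%.
Duty = ¥116,910.53 × 49.4% + 619 × ¥1.76 = ¥58,843.24.
Line 3 (9719.96.30, Velador, 2,380 pairs, ¥193,922.40):
Base rate for 9719.96.30 is ¥6.59/pair.
Origin Velador qualifies under the Seria–Velador agreement and 9719.96.30 is covered: preferential rate Free applies instead.
Duty = ¥193,922.40 × 0% = ¥0.00.
Total = ¥6,195.00 + ¥58,843.24 + ¥0.00 = ¥65,038.24.

¥65,038.24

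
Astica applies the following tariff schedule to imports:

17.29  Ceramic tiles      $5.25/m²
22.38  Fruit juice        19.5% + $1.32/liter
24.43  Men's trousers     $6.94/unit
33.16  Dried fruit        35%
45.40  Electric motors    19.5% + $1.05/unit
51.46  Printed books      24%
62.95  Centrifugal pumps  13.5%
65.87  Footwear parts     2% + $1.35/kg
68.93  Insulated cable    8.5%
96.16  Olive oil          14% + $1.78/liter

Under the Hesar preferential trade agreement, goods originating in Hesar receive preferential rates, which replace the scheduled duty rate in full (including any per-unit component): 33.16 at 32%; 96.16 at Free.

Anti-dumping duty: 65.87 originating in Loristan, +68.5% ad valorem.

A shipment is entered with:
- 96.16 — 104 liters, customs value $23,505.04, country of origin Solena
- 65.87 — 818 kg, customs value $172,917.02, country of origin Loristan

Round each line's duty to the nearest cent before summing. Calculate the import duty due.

$126,486.63

Line 1 (96.16, Solena, 104 liters, $23,505.04):
Base rate for 96.16 is 14% + $1.78/liter.
96.16 has an FTA preferential rate, but origin Solena is not Hesar; base rate stands.
Duty = $23,505.04 × 14% + 104 × $1.78 = $3,475.83.
Line 2 (65.87, Loristan, 818 kg, $172,917.02):
Base rate for 65.87 is 2% + $1.35/kg.
Additional duty on 65.87 from Loristan: +68.5%. Applied ad valorem rate: 2% + 68.5% = 70.5%.
Duty = $172,917.02 × 70.5% + 818 × $1.35 = $123,010.80.
Total = $3,475.83 + $123,010.80 = $126,486.63.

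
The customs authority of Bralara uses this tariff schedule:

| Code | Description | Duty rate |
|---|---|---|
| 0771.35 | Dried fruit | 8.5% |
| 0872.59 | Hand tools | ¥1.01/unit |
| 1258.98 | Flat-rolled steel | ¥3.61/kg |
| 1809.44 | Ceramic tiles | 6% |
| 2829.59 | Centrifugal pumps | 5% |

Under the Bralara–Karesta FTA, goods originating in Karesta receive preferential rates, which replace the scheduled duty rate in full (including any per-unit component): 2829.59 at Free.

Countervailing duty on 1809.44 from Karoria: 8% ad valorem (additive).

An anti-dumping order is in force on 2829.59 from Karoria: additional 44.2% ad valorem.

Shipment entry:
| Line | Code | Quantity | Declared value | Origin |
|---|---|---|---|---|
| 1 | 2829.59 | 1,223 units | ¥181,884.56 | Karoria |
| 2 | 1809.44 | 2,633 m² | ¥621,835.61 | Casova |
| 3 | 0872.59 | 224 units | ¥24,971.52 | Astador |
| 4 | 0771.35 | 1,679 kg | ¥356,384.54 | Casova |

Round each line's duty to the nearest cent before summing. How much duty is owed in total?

Line 1 (2829.59, Karoria, 1,223 units, ¥181,884.56):
Base rate for 2829.59 is 5%.
2829.59 has an FTA preferential rate, but origin Karoria is not Karesta; base rate stands.
Additional duty on 2829.59 from Karoria: +44.2%. Applied ad valorem rate: 5% + 44.2% = 49.2%.
Duty = ¥181,884.56 × 49.2% = ¥89,487.20.
Line 2 (1809.44, Casova, 2,633 m², ¥621,835.61):
Base rate for 1809.44 is 6%.
The additional-duty order on 1809.44 targets Karoria, not Casova; it does not apply.
Duty = ¥621,835.61 × 6% = ¥37,310.14.
Line 3 (0872.59, Astador, 224 units, ¥24,971.52):
Base rate for 0872.59 is ¥1.01/unit.
Duty = 224 × ¥1.01 = ¥226.24.
Line 4 (0771.35, Casova, 1,679 kg, ¥356,384.54):
Base rate for 0771.35 is 8.5%.
Duty = ¥356,384.54 × 8.5% = ¥30,292.69.
Total = ¥89,487.20 + ¥37,310.14 + ¥226.24 + ¥30,292.69 = ¥157,316.27.

¥157,316.27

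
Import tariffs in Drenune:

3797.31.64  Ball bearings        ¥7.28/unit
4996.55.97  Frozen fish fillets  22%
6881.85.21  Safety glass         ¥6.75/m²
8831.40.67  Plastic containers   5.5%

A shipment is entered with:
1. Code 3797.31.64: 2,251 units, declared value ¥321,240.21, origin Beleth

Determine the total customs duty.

¥16,387.28

Line 1 (3797.31.64, Beleth, 2,251 units, ¥321,240.21):
Base rate for 3797.31.64 is ¥7.28/unit.
Duty = 2,251 × ¥7.28 = ¥16,387.28.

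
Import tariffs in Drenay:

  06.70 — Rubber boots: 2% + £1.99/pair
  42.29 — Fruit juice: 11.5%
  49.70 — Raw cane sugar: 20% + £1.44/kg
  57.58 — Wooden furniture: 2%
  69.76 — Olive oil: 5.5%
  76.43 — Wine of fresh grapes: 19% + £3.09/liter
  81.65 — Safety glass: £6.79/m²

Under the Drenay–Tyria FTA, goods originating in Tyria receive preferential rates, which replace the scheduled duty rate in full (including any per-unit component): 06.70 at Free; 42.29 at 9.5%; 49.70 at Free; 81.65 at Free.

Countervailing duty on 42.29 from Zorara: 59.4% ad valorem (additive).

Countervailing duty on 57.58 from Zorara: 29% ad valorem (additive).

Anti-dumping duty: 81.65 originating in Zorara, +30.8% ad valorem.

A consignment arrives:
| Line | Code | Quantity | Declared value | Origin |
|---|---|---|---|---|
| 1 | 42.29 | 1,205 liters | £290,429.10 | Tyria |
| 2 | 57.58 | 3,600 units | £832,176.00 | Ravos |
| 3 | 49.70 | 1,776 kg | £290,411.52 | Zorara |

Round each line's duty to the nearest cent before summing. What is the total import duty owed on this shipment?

Line 1 (42.29, Tyria, 1,205 liters, £290,429.10):
Base rate for 42.29 is 11.5%.
Origin Tyria qualifies under the Drenay–Tyria agreement and 42.29 is covered: preferential rate 9.5% applies instead.
The additional-duty order on 42.29 targets Zorara, not Tyria; it does not apply.
Duty = £290,429.10 × 9.5% = £27,590.76.
Line 2 (57.58, Ravos, 3,600 units, £832,176.00):
Base rate for 57.58 is 2%.
The additional-duty order on 57.58 targets Zorara, not Ravos; it does not apply.
Duty = £832,176.00 × 2% = £16,643.52.
Line 3 (49.70, Zorara, 1,776 kg, £290,411.52):
Base rate for 49.70 is 20% + £1.44/kg.
49.70 has an FTA preferential rate, but origin Zorara is not Tyria; base rate stands.
Duty = £290,411.52 × 20% + 1,776 × £1.44 = £60,639.74.
Total = £27,590.76 + £16,643.52 + £60,639.74 = £104,874.02.

£104,874.02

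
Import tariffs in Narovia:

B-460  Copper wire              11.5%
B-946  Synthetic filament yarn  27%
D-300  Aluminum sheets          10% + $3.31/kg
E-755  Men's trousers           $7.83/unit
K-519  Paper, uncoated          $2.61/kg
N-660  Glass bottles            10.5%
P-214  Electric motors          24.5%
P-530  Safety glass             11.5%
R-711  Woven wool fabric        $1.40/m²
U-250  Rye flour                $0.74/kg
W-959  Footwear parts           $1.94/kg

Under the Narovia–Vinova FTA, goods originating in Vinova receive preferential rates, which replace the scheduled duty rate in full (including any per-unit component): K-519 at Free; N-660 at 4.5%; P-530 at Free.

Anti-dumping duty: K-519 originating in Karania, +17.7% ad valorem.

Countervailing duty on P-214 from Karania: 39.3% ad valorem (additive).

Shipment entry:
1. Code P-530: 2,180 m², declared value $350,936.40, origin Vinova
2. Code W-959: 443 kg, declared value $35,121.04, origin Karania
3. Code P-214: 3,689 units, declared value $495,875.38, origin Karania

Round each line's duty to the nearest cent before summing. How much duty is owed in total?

$317,227.91

Line 1 (P-530, Vinova, 2,180 m², $350,936.40):
Base rate for P-530 is 11.5%.
Origin Vinova qualifies under the Narovia–Vinova agreement and P-530 is covered: preferential rate Free applies instead.
Duty = $350,936.40 × 0% = $0.00.
Line 2 (W-959, Karania, 443 kg, $35,121.04):
Base rate for W-959 is $1.94/kg.
Duty = 443 × $1.94 = $859.42.
Line 3 (P-214, Karania, 3,689 units, $495,875.38):
Base rate for P-214 is 24.5%.
Additional duty on P-214 from Karania: +39.3%. Applied ad valorem rate: 24.5% + 39.3% = 63.8%.
Duty = $495,875.38 × 63.8% = $316,368.49.
Total = $0.00 + $859.42 + $316,368.49 = $317,227.91.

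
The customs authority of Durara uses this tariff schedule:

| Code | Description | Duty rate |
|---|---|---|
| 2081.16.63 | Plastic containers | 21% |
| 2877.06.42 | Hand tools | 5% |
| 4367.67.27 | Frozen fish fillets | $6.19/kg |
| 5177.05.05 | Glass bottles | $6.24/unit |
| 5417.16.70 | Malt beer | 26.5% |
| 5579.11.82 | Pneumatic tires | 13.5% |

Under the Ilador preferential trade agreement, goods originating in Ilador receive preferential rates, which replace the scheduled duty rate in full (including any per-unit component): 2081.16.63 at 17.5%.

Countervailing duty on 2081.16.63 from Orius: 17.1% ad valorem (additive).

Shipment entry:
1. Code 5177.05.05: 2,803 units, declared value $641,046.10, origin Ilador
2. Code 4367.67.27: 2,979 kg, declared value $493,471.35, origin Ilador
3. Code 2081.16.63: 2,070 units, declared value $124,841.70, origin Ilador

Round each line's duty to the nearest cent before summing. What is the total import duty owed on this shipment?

Line 1 (5177.05.05, Ilador, 2,803 units, $641,046.10):
Base rate for 5177.05.05 is $6.24/unit.
Origin Ilador is the FTA partner but 5177.05.05 is not on the preference list; base rate stands.
Duty = 2,803 × $6.24 = $17,490.72.
Line 2 (4367.67.27, Ilador, 2,979 kg, $493,471.35):
Base rate for 4367.67.27 is $6.19/kg.
Origin Ilador is the FTA partner but 4367.67.27 is not on the preference list; base rate stands.
Duty = 2,979 × $6.19 = $18,440.01.
Line 3 (2081.16.63, Ilador, 2,070 units, $124,841.70):
Base rate for 2081.16.63 is 21%.
Origin Ilador qualifies under the Durara–Ilador agreement and 2081.16.63 is covered: preferential rate 17.5% applies instead.
The additional-duty order on 2081.16.63 targets Orius, not Ilador; it does not apply.
Duty = $124,841.70 × 17.5% = $21,847.30.
Total = $17,490.72 + $18,440.01 + $21,847.30 = $57,778.03.

$57,778.03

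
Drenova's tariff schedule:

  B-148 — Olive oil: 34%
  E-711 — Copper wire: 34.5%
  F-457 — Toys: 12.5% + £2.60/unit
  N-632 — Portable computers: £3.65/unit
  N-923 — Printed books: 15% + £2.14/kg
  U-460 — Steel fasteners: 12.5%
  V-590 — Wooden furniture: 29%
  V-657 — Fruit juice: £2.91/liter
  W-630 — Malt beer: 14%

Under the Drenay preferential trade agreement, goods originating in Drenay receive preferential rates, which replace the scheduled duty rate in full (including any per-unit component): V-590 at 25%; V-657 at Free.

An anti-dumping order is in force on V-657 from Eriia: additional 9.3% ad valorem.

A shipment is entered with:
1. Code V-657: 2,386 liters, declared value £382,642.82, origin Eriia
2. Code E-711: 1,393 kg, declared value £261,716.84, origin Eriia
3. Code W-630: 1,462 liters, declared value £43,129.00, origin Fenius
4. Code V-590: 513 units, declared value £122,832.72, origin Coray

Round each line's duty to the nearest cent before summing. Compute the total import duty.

£174,480.90

Line 1 (V-657, Eriia, 2,386 liters, £382,642.82):
Base rate for V-657 is £2.91/liter.
V-657 has an FTA preferential rate, but origin Eriia is not Drenay; base rate stands.
Additional duty on V-657 from Eriia: +9.3% ad valorem. Applied ad valorem rate = 9.3%.
Duty = £382,642.82 × 9.3% + 2,386 × £2.91 = £42,529.04.
Line 2 (E-711, Eriia, 1,393 kg, £261,716.84):
Base rate for E-711 is 34.5%.
Duty = £261,716.84 × 34.5% = £90,292.31.
Line 3 (W-630, Fenius, 1,462 liters, £43,129.00):
Base rate for W-630 is 14%.
Duty = £43,129.00 × 14% = £6,038.06.
Line 4 (V-590, Coray, 513 units, £122,832.72):
Base rate for V-590 is 29%.
V-590 has an FTA preferential rate, but origin Coray is not Drenay; base rate stands.
Duty = £122,832.72 × 29% = £35,621.49.
Total = £42,529.04 + £90,292.31 + £6,038.06 + £35,621.49 = £174,480.90.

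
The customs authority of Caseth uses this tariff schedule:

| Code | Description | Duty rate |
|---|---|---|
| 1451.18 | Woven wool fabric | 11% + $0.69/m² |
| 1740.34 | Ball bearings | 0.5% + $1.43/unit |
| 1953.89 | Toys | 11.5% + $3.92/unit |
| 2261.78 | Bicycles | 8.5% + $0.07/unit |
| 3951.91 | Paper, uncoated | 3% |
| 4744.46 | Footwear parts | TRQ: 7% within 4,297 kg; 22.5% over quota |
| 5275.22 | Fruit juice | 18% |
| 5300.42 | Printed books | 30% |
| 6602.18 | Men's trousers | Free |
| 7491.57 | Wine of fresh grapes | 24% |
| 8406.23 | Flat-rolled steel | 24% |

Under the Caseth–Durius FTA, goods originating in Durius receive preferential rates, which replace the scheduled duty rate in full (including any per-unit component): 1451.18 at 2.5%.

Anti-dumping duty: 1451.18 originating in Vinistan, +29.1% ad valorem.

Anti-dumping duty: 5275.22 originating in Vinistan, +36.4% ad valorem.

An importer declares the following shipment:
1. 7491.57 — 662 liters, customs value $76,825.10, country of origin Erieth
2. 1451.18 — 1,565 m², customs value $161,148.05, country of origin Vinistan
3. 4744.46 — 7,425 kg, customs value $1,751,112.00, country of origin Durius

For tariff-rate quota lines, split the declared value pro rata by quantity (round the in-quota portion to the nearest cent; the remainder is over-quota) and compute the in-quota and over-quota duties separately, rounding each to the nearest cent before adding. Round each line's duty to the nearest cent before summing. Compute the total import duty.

Line 1 (7491.57, Erieth, 662 liters, $76,825.10):
Base rate for 7491.57 is 24%.
Duty = $76,825.10 × 24% = $18,438.02.
Line 2 (1451.18, Vinistan, 1,565 m², $161,148.05):
Base rate for 1451.18 is 11% + $0.69/m².
1451.18 has an FTA preferential rate, but origin Vinistan is not Durius; base rate stands.
Additional duty on 1451.18 from Vinistan: +29.1%. Applied ad valorem rate: 11% + 29.1% = 40.1%.
Duty = $161,148.05 × 40.1% + 1,565 × $0.69 = $65,700.22.
Line 3 (4744.46, Durius, 7,425 kg, $1,751,112.00):
Code 4744.46 is under a tariff-rate quota (threshold 4,297 kg). In-quota: 4,297 kg at 7%; over-quota: 3,128 kg at 22.5%.
Pro-rata value split: in-quota = $1,751,112.00 × 4,297/7,425 = $1,013,404.48; over-quota = $1,751,112.00 − $1,013,404.48 = $737,707.52.
In-quota duty = $1,013,404.48 × 7% = $70,938.31. Over-quota duty = $737,707.52 × 22.5% = $165,984.19.
Line duty = $70,938.31 + $165,984.19 = $236,922.50.
Total = $18,438.02 + $65,700.22 + $236,922.50 = $321,060.74.

$321,060.74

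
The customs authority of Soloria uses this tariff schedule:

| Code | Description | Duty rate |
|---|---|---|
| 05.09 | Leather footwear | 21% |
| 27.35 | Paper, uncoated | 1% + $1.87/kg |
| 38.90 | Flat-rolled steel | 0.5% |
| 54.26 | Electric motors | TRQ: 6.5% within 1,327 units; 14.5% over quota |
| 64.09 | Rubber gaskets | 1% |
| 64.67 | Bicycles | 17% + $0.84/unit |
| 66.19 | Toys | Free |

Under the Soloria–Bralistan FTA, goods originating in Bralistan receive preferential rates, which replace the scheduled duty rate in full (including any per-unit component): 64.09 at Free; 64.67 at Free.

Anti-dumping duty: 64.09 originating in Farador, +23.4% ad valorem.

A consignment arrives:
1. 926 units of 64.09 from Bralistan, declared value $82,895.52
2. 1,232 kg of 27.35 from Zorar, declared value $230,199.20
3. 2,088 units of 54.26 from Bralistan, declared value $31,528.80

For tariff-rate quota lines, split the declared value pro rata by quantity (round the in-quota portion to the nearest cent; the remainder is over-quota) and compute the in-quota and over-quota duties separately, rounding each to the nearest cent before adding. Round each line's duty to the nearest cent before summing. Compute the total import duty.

$7,574.49

Line 1 (64.09, Bralistan, 926 units, $82,895.52):
Base rate for 64.09 is 1%.
Origin Bralistan qualifies under the Soloria–Bralistan agreement and 64.09 is covered: preferential rate Free applies instead.
The additional-duty order on 64.09 targets Farador, not Bralistan; it does not apply.
Duty = $82,895.52 × 0% = $0.00.
Line 2 (27.35, Zorar, 1,232 kg, $230,199.20):
Base rate for 27.35 is 1% + $1.87/kg.
Duty = $230,199.20 × 1% + 1,232 × $1.87 = $4,605.83.
Line 3 (54.26, Bralistan, 2,088 units, $31,528.80):
Code 54.26 is under a tariff-rate quota (threshold 1,327 units). In-quota: 1,327 units at 6.5%; over-quota: 761 units at 14.5%.
Pro-rata value split: in-quota = $31,528.80 × 1,327/2,088 = $20,037.70; over-quota = $31,528.80 − $20,037.70 = $11,491.10.
In-quota duty = $20,037.70 × 6.5% = $1,302.45. Over-quota duty = $11,491.10 × 14.5% = $1,666.21.
Line duty = $1,302.45 + $1,666.21 = $2,968.66.
Total = $0.00 + $4,605.83 + $2,968.66 = $7,574.49.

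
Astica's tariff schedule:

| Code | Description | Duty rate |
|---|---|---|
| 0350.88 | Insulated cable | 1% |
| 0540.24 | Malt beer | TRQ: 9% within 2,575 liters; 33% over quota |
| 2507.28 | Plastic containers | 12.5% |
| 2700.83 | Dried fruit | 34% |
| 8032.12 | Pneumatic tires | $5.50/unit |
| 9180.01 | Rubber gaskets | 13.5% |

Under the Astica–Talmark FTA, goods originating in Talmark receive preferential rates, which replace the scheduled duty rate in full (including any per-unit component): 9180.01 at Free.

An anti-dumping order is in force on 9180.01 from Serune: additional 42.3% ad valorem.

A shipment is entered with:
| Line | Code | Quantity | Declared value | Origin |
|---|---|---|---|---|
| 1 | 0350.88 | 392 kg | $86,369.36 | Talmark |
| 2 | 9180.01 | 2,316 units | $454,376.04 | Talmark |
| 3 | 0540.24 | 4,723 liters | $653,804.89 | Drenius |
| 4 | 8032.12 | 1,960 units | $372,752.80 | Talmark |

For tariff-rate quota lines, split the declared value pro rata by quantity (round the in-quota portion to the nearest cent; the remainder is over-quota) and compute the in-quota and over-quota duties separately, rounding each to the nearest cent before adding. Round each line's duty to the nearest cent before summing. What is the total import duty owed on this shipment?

Line 1 (0350.88, Talmark, 392 kg, $86,369.36):
Base rate for 0350.88 is 1%.
Origin Talmark is the FTA partner but 0350.88 is not on the preference list; base rate stands.
Duty = $86,369.36 × 1% = $863.69.
Line 2 (9180.01, Talmark, 2,316 units, $454,376.04):
Base rate for 9180.01 is 13.5%.
Origin Talmark qualifies under the Astica–Talmark agreement and 9180.01 is covered: preferential rate Free applies instead.
The additional-duty order on 9180.01 targets Serune, not Talmark; it does not apply.
Duty = $454,376.04 × 0% = $0.00.
Line 3 (0540.24, Drenius, 4,723 liters, $653,804.89):
Code 0540.24 is under a tariff-rate quota (threshold 2,575 liters). In-quota: 2,575 liters at 9%; over-quota: 2,148 liters at 33%.
Pro-rata value split: in-quota = $653,804.89 × 2,575/4,723 = $356,457.25; over-quota = $653,804.89 − $356,457.25 = $297,347.64.
In-quota duty = $356,457.25 × 9% = $32,081.15. Over-quota duty = $297,347.64 × 33% = $98,124.72.
Line duty = $32,081.15 + $98,124.72 = $130,205.87.
Line 4 (8032.12, Talmark, 1,960 units, $372,752.80):
Base rate for 8032.12 is $5.50/unit.
Origin Talmark is the FTA partner but 8032.12 is not on the preference list; base rate stands.
Duty = 1,960 × $5.50 = $10,780.00.
Total = $863.69 + $0.00 + $130,205.87 + $10,780.00 = $141,849.56.

$141,849.56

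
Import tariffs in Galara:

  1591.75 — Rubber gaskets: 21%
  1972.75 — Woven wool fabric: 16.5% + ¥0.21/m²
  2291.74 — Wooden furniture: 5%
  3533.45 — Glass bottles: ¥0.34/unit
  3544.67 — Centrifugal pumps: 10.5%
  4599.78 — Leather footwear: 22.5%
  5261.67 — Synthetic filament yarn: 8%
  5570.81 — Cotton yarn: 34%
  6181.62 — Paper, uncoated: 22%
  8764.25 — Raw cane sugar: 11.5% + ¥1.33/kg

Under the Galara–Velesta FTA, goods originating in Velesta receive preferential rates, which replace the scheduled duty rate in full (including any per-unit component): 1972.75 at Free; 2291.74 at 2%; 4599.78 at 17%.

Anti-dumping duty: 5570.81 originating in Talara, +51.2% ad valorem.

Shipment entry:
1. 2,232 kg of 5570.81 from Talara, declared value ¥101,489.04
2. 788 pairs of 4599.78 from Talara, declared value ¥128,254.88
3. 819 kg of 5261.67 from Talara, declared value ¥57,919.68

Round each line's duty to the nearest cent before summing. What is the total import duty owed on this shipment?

Line 1 (5570.81, Talara, 2,232 kg, ¥101,489.04):
Base rate for 5570.81 is 34%.
Additional duty on 5570.81 from Talara: +51.2%. Applied ad valorem rate: 34% + 51.2% = 85.2%.
Duty = ¥101,489.04 × 85.2% = ¥86,468.66.
Line 2 (4599.78, Talara, 788 pairs, ¥128,254.88):
Base rate for 4599.78 is 22.5%.
4599.78 has an FTA preferential rate, but origin Talara is not Velesta; base rate stands.
Duty = ¥128,254.88 × 22.5% = ¥28,857.35.
Line 3 (5261.67, Talara, 819 kg, ¥57,919.68):
Base rate for 5261.67 is 8%.
Duty = ¥57,919.68 × 8% = ¥4,633.57.
Total = ¥86,468.66 + ¥28,857.35 + ¥4,633.57 = ¥119,959.58.

¥119,959.58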